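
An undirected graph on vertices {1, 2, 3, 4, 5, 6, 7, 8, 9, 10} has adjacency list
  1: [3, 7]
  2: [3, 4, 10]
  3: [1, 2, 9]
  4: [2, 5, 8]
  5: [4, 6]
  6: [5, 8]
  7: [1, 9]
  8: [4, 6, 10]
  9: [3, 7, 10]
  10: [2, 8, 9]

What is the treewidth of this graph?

2

A width-2 tree decomposition is:
Bags: B1 = {4, 5, 6}  B2 = {4, 6, 8}  B3 = {2, 4, 8}  B4 = {2, 8, 10}  B5 = {2, 3, 10}  B6 = {3, 9, 10}  B7 = {1, 3, 9}  B8 = {1, 7, 9}
Tree: B1–B2, B2–B3, B3–B4, B4–B5, B5–B6, B6–B7, B7–B8
Every bag has size at most 3, so the width is 3 − 1 = 2 and tw(G) ≤ 2. The edges 5–6–8–4–5 form a cycle, so G is not a tree and its treewidth is at least 2. Combining the bounds, tw(G) = 2.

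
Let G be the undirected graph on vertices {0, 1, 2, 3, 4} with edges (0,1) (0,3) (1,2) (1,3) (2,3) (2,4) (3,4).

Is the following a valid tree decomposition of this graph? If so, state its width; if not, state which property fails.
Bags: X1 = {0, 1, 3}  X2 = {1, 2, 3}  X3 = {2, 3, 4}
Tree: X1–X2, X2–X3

Yes; width 2.

Vertex coverage: the bags together contain {0, 1, 2, 3, 4}, the full vertex set. Edge coverage: each edge of G has both endpoints in at least one bag. Running intersection: for every vertex, the bags containing it form a connected subtree. All three properties hold, so this is a valid tree decomposition of width max|bag| − 1 = 2, and hence tw(G) ≤ 2.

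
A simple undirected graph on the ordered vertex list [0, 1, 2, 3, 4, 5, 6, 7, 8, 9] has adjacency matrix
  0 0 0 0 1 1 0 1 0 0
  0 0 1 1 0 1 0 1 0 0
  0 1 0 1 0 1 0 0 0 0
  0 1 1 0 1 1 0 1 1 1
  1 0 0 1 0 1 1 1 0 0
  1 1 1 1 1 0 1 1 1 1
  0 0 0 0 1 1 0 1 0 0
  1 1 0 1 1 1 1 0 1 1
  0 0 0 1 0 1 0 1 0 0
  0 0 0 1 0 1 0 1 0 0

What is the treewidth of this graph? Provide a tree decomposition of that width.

Treewidth 3.
One such decomposition:
Bags: B1 = {3, 5, 7, 8}  B2 = {3, 4, 5, 7}  B3 = {1, 3, 5, 7}  B4 = {1, 2, 3, 5}  B5 = {4, 5, 6, 7}  B6 = {3, 5, 7, 9}  B7 = {0, 4, 5, 7}
Tree: B1–B2, B2–B3, B3–B4, B2–B5, B3–B6, B5–B7

Each bag holds 4 vertices, so the decomposition has width 3, which upper-bounds the treewidth. For the lower bound, the 4 vertices {1, 2, 3, 5} are pairwise adjacent, and any tree decomposition puts a clique entirely inside one bag — forcing width ≥ 3. Therefore the treewidth is 3.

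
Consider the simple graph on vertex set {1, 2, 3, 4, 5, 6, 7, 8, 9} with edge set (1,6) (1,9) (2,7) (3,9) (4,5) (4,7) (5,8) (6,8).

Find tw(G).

A width-1 tree decomposition is:
Bags: B1 = {2, 7}  B2 = {4, 7}  B3 = {4, 5}  B4 = {5, 8}  B5 = {6, 8}  B6 = {1, 6}  B7 = {1, 9}  B8 = {3, 9}
Tree: B1–B2, B2–B3, B3–B4, B4–B5, B5–B6, B6–B7, B7–B8
The largest bag has 2 vertices, giving width 1; this decomposition certifies tw(G) ≤ 1. Any graph with an edge has treewidth ≥ 1, and G has the edge 2–7. Combining the bounds, tw(G) = 1.

1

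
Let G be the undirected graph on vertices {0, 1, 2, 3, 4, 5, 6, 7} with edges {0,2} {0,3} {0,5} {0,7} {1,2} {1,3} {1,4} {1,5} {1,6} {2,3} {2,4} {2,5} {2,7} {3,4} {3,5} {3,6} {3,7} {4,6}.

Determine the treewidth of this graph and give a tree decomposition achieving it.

Treewidth 3.
One such decomposition:
Bags: B1 = {0, 2, 3, 5}  B2 = {1, 2, 3, 5}  B3 = {1, 2, 3, 4}  B4 = {1, 3, 4, 6}  B5 = {0, 2, 3, 7}
Tree: B1–B2, B2–B3, B3–B4, B1–B5

Every bag has size at most 4, so the width is 4 − 1 = 3 and tw(G) ≤ 3. On the other hand G contains the 4-clique {0, 2, 3, 5}. A clique must lie in a single bag of any decomposition, so no decomposition can have width below 3. Combining the bounds, tw(G) = 3.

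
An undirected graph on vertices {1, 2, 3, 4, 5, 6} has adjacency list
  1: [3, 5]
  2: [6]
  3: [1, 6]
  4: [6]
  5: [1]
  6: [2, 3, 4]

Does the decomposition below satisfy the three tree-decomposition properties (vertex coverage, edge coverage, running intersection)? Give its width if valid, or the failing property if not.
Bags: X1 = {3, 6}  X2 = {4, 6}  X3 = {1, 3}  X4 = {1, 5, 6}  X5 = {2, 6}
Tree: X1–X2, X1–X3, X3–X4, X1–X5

No — bags containing vertex 6 are not connected in the tree.

A tree decomposition must satisfy three properties: every vertex lies in some bag; for every edge, both endpoints lie together in some bag; and for every vertex, the bags containing it form a connected subtree. Here bags containing vertex 6 are not connected in the tree, so the decomposition is invalid.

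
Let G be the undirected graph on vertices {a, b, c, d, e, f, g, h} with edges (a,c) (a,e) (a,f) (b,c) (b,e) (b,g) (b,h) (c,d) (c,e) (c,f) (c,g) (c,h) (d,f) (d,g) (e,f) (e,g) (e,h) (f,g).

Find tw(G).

3

A width-3 tree decomposition is:
Bags: B1 = {b, c, e, g}  B2 = {c, e, f, g}  B3 = {b, c, e, h}  B4 = {a, c, e, f}  B5 = {c, d, f, g}
Tree: B1–B2, B1–B3, B2–B4, B2–B5
The largest bag has 4 vertices, giving width 3; this decomposition certifies tw(G) ≤ 3. On the other hand G contains the 4-clique {c, d, f, g}. A clique must lie in a single bag of any decomposition, so no decomposition can have width below 3. Combining the bounds, tw(G) = 3.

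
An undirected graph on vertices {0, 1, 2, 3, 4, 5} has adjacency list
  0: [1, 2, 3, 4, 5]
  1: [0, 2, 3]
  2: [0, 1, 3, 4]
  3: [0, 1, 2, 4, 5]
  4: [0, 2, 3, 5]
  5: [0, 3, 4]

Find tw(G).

3

A width-3 tree decomposition is:
Bags: B1 = {0, 2, 3, 4}  B2 = {0, 1, 2, 3}  B3 = {0, 3, 4, 5}
Tree: B1–B2, B1–B3
Each bag holds 4 vertices, so the decomposition has width 3, which upper-bounds the treewidth. Conversely, {0, 1, 2, 3} is a clique of size 4, and the vertices of any clique must share a bag in every tree decomposition; so some bag has ≥ 4 vertices and tw(G) ≥ 3. Therefore the treewidth is 3.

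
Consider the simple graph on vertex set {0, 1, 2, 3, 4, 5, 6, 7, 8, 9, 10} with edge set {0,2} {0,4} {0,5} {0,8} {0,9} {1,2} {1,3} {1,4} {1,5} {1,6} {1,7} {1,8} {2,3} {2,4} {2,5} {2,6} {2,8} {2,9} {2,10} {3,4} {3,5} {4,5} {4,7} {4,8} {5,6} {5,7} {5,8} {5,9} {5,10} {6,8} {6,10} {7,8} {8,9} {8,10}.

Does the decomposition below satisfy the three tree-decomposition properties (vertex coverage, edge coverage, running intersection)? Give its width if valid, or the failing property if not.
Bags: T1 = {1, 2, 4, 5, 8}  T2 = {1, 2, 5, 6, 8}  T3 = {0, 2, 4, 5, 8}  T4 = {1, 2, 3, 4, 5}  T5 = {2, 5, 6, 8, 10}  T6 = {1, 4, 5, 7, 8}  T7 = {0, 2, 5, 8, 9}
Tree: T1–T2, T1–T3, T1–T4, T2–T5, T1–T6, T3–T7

Yes; width 4.

Vertex coverage: the bags together contain {0, 1, 2, 3, 4, 5, 6, 7, 8, 9, 10}, the full vertex set. Edge coverage: each edge of G has both endpoints in at least one bag. Running intersection: for every vertex, the bags containing it form a connected subtree. All three properties hold, so this is a valid tree decomposition of width max|bag| − 1 = 4, and hence tw(G) ≤ 4.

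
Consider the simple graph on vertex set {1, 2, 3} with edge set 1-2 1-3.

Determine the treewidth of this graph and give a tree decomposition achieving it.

Every bag has size at most 2, so the width is 2 − 1 = 1 and tw(G) ≤ 1. Any graph with an edge has treewidth ≥ 1, and G has the edge 2–1. Therefore the treewidth is 1.

Treewidth 1.
One optimal decomposition is:
Bags: B1 = {1, 2}  B2 = {1, 3}
Tree: B1–B2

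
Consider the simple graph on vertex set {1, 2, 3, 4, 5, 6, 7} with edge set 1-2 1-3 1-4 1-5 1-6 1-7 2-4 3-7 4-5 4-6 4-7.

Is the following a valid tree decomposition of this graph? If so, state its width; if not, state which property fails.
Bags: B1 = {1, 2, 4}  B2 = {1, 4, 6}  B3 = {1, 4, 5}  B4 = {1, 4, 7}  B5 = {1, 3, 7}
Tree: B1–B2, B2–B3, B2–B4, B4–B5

Every vertex of G appears in some bag (union = {1, 2, 3, 4, 5, 6, 7}); every edge is covered by a bag; and for each vertex v the set of bags containing v is connected in the bag tree. The decomposition is therefore valid. The largest bag has 3 vertices, so the width is 2.

Yes; width 2.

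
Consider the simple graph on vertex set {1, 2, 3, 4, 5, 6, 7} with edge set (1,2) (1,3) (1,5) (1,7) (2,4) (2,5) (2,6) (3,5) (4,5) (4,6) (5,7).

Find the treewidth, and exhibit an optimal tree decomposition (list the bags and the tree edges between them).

Treewidth 2.
One optimal decomposition is:
Bags: B1 = {2, 4, 5}  B2 = {1, 2, 5}  B3 = {1, 5, 7}  B4 = {2, 4, 6}  B5 = {1, 3, 5}
Tree: B1–B2, B2–B3, B1–B4, B3–B5

The largest bag has 3 vertices, giving width 2; this decomposition certifies tw(G) ≤ 2. For the lower bound, the 3 vertices {1, 2, 5} are pairwise adjacent, and any tree decomposition puts a clique entirely inside one bag — forcing width ≥ 2. Therefore the treewidth is 2.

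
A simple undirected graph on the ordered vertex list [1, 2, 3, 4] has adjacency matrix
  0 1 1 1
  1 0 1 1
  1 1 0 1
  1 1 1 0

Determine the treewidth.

A width-3 tree decomposition is:
Bags: B1 = {1, 2, 3, 4}
Tree: (single bag)
A single bag containing all 4 vertices is trivially a valid decomposition of width 3. On the other hand G contains the 4-clique {1, 2, 3, 4}. A clique must lie in a single bag of any decomposition, so no decomposition can have width below 3. Hence tw(G) = 3 exactly.

3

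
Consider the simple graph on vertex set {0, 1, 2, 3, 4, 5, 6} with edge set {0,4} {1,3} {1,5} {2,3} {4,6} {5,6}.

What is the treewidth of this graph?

1

A width-1 tree decomposition is:
Bags: B1 = {2, 3}  B2 = {1, 3}  B3 = {1, 5}  B4 = {5, 6}  B5 = {4, 6}  B6 = {0, 4}
Tree: B1–B2, B2–B3, B3–B4, B4–B5, B5–B6
The largest bag has 2 vertices, giving width 1; this decomposition certifies tw(G) ≤ 1. Any graph with an edge has treewidth ≥ 1, and G has the edge 2–3. Combining the bounds, tw(G) = 1.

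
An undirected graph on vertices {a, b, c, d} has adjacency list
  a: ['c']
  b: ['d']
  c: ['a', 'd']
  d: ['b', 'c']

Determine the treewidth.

A width-1 tree decomposition is:
Bags: B1 = {a, c}  B2 = {c, d}  B3 = {b, d}
Tree: B1–B2, B2–B3
Every bag has size at most 2, so the width is 2 − 1 = 1 and tw(G) ≤ 1. G has an edge, so its treewidth is at least 1. Combining the bounds, tw(G) = 1.

1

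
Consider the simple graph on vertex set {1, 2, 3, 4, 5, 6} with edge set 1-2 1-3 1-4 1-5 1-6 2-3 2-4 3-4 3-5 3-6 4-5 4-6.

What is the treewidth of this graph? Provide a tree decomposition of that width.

Every bag has size at most 4, so the width is 4 − 1 = 3 and tw(G) ≤ 3. Conversely, {1, 2, 3, 4} is a clique of size 4, and the vertices of any clique must share a bag in every tree decomposition; so some bag has ≥ 4 vertices and tw(G) ≥ 3. Hence tw(G) = 3 exactly.

Treewidth 3.
One optimal decomposition is:
Bags: B1 = {1, 3, 4, 6}  B2 = {1, 3, 4, 5}  B3 = {1, 2, 3, 4}
Tree: B1–B2, B1–B3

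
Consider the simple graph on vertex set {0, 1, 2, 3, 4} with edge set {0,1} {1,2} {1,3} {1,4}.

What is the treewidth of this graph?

1

A width-1 tree decomposition is:
Bags: B1 = {1, 4}  B2 = {1, 2}  B3 = {0, 1}  B4 = {1, 3}
Tree: B1–B2, B1–B3, B2–B4
Each bag holds 2 vertices, so the decomposition has width 1, which upper-bounds the treewidth. Since G has at least one edge (e.g. 4–1), it is not an edgeless graph, so tw(G) ≥ 1. Therefore the treewidth is 1.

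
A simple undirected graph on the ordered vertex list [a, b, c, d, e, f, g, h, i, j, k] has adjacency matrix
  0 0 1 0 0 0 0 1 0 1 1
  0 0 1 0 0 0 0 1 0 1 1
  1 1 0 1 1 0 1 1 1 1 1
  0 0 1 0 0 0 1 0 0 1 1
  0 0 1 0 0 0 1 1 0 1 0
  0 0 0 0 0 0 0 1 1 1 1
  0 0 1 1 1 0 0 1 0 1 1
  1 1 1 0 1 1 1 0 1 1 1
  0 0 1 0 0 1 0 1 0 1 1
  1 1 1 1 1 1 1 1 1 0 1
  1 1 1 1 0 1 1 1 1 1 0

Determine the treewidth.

A width-4 tree decomposition is:
Bags: B1 = {a, c, h, j, k}  B2 = {c, g, h, j, k}  B3 = {c, e, g, h, j}  B4 = {b, c, h, j, k}  B5 = {c, h, i, j, k}  B6 = {f, h, i, j, k}  B7 = {c, d, g, j, k}
Tree: B1–B2, B2–B3, B1–B4, B1–B5, B5–B6, B2–B7
Each bag holds 5 vertices, so the decomposition has width 4, which upper-bounds the treewidth. Conversely, {c, d, g, j, k} is a clique of size 5, and the vertices of any clique must share a bag in every tree decomposition; so some bag has ≥ 5 vertices and tw(G) ≥ 4. Combining the bounds, tw(G) = 4.

4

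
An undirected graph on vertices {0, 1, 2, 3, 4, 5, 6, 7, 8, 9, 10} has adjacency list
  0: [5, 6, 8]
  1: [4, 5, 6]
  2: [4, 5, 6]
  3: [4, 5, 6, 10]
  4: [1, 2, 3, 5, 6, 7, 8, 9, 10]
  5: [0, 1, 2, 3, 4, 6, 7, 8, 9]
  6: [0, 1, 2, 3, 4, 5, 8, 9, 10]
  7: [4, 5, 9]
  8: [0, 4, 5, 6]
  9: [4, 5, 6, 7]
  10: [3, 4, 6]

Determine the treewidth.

A width-3 tree decomposition is:
Bags: B1 = {3, 4, 5, 6}  B2 = {3, 4, 6, 10}  B3 = {4, 5, 6, 9}  B4 = {1, 4, 5, 6}  B5 = {4, 5, 7, 9}  B6 = {4, 5, 6, 8}  B7 = {0, 5, 6, 8}  B8 = {2, 4, 5, 6}
Tree: B1–B2, B1–B3, B3–B4, B3–B5, B4–B6, B6–B7, B4–B8
Each bag holds 4 vertices, so the decomposition has width 3, which upper-bounds the treewidth. On the other hand G contains the 4-clique {0, 5, 6, 8}. A clique must lie in a single bag of any decomposition, so no decomposition can have width below 3. Therefore the treewidth is 3.

3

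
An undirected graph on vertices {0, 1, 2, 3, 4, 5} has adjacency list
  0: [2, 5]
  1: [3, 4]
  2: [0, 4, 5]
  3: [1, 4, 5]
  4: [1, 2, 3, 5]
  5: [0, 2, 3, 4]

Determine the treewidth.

2

A width-2 tree decomposition is:
Bags: B1 = {3, 4, 5}  B2 = {2, 4, 5}  B3 = {1, 3, 4}  B4 = {0, 2, 5}
Tree: B1–B2, B1–B3, B2–B4
The largest bag has 3 vertices, giving width 2; this decomposition certifies tw(G) ≤ 2. On the other hand G contains the 3-clique {0, 2, 5}. A clique must lie in a single bag of any decomposition, so no decomposition can have width below 2. Hence tw(G) = 2 exactly.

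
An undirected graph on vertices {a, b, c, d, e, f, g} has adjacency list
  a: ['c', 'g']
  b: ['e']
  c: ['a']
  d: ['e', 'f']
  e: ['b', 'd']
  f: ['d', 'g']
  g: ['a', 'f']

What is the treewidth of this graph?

1

A width-1 tree decomposition is:
Bags: B1 = {a, c}  B2 = {a, g}  B3 = {f, g}  B4 = {d, f}  B5 = {d, e}  B6 = {b, e}
Tree: B1–B2, B2–B3, B3–B4, B4–B5, B5–B6
Every bag has size at most 2, so the width is 2 − 1 = 1 and tw(G) ≤ 1. Since G has at least one edge (e.g. c–a), it is not an edgeless graph, so tw(G) ≥ 1. Hence tw(G) = 1 exactly.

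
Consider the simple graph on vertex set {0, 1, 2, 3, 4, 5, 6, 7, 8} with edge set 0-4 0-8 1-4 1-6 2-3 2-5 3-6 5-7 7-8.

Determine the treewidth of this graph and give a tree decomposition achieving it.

Treewidth 2.
Bags: B1 = {2, 3, 5}  B2 = {3, 5, 7}  B3 = {3, 7, 8}  B4 = {0, 3, 8}  B5 = {0, 3, 4}  B6 = {1, 3, 4}  B7 = {1, 3, 6}
Tree: B1–B2, B2–B3, B3–B4, B4–B5, B5–B6, B6–B7

Every bag has size at most 3, so the width is 3 − 1 = 2 and tw(G) ≤ 2. The edges 3–2–5–7–8–0–4–1–6–3 form a cycle, so G is not a tree and its treewidth is at least 2. Therefore the treewidth is 2.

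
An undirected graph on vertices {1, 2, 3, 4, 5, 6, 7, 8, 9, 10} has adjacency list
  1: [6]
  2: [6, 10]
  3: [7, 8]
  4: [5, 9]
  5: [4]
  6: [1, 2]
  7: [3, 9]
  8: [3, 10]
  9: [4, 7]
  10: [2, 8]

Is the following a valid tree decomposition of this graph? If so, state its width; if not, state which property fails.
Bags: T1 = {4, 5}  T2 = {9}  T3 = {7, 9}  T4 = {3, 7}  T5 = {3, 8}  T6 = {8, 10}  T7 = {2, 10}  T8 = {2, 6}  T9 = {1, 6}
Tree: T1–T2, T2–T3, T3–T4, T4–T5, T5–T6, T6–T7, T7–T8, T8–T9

A tree decomposition must satisfy three properties: every vertex lies in some bag; for every edge, both endpoints lie together in some bag; and for every vertex, the bags containing it form a connected subtree. Here edge (4,9) lies in no bag, so the decomposition is invalid.

No — edge (4,9) lies in no bag.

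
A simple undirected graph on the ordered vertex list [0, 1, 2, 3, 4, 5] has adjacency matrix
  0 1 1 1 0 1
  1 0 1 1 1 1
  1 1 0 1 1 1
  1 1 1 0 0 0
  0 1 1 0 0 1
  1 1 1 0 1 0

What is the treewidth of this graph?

3

A width-3 tree decomposition is:
Bags: B1 = {1, 2, 4, 5}  B2 = {0, 1, 2, 5}  B3 = {0, 1, 2, 3}
Tree: B1–B2, B2–B3
The largest bag has 4 vertices, giving width 3; this decomposition certifies tw(G) ≤ 3. On the other hand G contains the 4-clique {0, 1, 2, 3}. A clique must lie in a single bag of any decomposition, so no decomposition can have width below 3. The upper and lower bounds meet at 3, so that is the treewidth.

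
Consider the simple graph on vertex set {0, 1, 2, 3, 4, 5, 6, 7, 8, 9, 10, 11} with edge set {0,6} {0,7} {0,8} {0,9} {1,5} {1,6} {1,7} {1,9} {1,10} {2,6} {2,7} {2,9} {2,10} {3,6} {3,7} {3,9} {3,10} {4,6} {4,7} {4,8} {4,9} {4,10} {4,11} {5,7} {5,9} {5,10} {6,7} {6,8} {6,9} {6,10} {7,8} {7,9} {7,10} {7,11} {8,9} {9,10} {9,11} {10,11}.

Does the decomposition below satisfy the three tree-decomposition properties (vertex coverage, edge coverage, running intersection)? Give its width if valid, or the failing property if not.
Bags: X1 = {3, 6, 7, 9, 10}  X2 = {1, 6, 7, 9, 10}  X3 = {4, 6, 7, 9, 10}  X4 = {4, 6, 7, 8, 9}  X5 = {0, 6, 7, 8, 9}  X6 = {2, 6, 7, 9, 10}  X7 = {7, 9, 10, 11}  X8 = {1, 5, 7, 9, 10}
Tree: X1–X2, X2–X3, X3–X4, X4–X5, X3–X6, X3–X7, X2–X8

No — edge (4,11) lies in no bag.

A tree decomposition must satisfy three properties: every vertex lies in some bag; for every edge, both endpoints lie together in some bag; and for every vertex, the bags containing it form a connected subtree. Here edge (4,11) lies in no bag, so the decomposition is invalid.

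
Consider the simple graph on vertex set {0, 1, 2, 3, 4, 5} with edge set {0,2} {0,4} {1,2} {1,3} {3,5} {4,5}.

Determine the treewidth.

2

A width-2 tree decomposition is:
Bags: B1 = {3, 4, 5}  B2 = {0, 3, 4}  B3 = {0, 2, 3}  B4 = {1, 2, 3}
Tree: B1–B2, B2–B3, B3–B4
Each bag holds 3 vertices, so the decomposition has width 2, which upper-bounds the treewidth. For the lower bound, G contains the cycle 3–5–4–0–2–1–3, so G is not a forest; only forests have treewidth ≤ 1, hence tw(G) ≥ 2. The upper and lower bounds meet at 2, so that is the treewidth.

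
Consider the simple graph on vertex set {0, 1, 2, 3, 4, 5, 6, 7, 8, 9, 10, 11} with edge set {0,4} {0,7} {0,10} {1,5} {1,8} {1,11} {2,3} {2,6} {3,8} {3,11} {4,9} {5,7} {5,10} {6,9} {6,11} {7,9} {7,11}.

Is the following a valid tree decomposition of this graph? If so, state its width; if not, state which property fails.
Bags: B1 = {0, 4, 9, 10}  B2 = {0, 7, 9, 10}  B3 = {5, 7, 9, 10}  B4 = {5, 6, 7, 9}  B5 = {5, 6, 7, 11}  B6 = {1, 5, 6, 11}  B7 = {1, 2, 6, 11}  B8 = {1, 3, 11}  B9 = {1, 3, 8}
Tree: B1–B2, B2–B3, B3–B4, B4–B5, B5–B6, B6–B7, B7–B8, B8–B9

No — edge (2,3) lies in no bag.

A tree decomposition must satisfy three properties: every vertex lies in some bag; for every edge, both endpoints lie together in some bag; and for every vertex, the bags containing it form a connected subtree. Here edge (2,3) lies in no bag, so the decomposition is invalid.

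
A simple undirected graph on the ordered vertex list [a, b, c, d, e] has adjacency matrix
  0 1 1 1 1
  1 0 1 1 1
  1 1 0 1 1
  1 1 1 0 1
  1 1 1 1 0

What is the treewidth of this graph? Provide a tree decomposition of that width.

With just one bag of size 5, the width is 5 − 1 = 4, so tw(G) ≤ 4. Conversely, {a, b, c, d, e} is a clique of size 5, and the vertices of any clique must share a bag in every tree decomposition; so some bag has ≥ 5 vertices and tw(G) ≥ 4. Combining the bounds, tw(G) = 4.

Treewidth 4.
One optimal decomposition is:
Bags: B1 = {a, b, c, d, e}
Tree: (single bag)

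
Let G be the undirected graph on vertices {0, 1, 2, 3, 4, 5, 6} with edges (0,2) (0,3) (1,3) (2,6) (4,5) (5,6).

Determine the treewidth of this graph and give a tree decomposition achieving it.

Treewidth 1.
Bags: B1 = {1, 3}  B2 = {0, 3}  B3 = {0, 2}  B4 = {2, 6}  B5 = {5, 6}  B6 = {4, 5}
Tree: B1–B2, B2–B3, B3–B4, B4–B5, B5–B6

Each bag holds 2 vertices, so the decomposition has width 1, which upper-bounds the treewidth. Since G has at least one edge (e.g. 1–3), it is not an edgeless graph, so tw(G) ≥ 1. The upper and lower bounds meet at 1, so that is the treewidth.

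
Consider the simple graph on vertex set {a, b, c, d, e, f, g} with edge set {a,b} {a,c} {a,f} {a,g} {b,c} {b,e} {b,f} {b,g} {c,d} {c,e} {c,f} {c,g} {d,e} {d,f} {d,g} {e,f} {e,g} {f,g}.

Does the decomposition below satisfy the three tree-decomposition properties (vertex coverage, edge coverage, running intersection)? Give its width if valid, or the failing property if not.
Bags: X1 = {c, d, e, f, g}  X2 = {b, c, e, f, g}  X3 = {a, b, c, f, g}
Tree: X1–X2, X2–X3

Vertex coverage: the bags together contain {a, b, c, d, e, f, g}, the full vertex set. Edge coverage: each edge of G has both endpoints in at least one bag. Running intersection: for every vertex, the bags containing it form a connected subtree. All three properties hold, so this is a valid tree decomposition of width max|bag| − 1 = 4, and hence tw(G) ≤ 4.

Yes; width 4.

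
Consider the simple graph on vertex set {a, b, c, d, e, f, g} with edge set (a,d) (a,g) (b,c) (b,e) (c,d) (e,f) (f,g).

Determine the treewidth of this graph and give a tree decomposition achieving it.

Treewidth 2.
One optimal decomposition is:
Bags: B1 = {a, c, d}  B2 = {a, c, g}  B3 = {c, f, g}  B4 = {c, e, f}  B5 = {b, c, e}
Tree: B1–B2, B2–B3, B3–B4, B4–B5

The largest bag has 3 vertices, giving width 2; this decomposition certifies tw(G) ≤ 2. The edges c–d–a–g–f–e–b–c form a cycle, so G is not a tree and its treewidth is at least 2. Combining the bounds, tw(G) = 2.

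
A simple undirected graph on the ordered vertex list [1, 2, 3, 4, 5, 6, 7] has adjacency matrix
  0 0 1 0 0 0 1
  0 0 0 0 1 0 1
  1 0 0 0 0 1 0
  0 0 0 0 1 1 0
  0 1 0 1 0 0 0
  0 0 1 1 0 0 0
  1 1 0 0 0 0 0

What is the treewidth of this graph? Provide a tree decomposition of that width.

The largest bag has 3 vertices, giving width 2; this decomposition certifies tw(G) ≤ 2. Since 2–5–4–6–3–1–7–2 is a cycle in G, G is not acyclic. Forests are exactly the graphs of treewidth ≤ 1, so tw(G) ≥ 2. Therefore the treewidth is 2.

Treewidth 2.
One optimal decomposition is:
Bags: B1 = {2, 4, 5}  B2 = {2, 4, 6}  B3 = {2, 3, 6}  B4 = {1, 2, 3}  B5 = {1, 2, 7}
Tree: B1–B2, B2–B3, B3–B4, B4–B5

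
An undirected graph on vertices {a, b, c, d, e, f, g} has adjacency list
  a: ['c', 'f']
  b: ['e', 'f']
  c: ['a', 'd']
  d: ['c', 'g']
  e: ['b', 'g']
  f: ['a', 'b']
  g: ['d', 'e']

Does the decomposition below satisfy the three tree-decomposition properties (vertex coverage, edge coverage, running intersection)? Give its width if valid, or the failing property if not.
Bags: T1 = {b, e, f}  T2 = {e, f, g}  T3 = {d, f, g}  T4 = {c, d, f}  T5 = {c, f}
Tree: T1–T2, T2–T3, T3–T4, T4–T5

No — vertex a appears in no bag.

A tree decomposition must satisfy three properties: every vertex lies in some bag; for every edge, both endpoints lie together in some bag; and for every vertex, the bags containing it form a connected subtree. Here vertex a appears in no bag, so the decomposition is invalid.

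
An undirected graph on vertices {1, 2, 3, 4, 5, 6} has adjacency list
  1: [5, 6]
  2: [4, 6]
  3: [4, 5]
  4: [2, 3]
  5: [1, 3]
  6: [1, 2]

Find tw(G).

2

A width-2 tree decomposition is:
Bags: B1 = {2, 4, 6}  B2 = {1, 4, 6}  B3 = {1, 4, 5}  B4 = {3, 4, 5}
Tree: B1–B2, B2–B3, B3–B4
The largest bag has 3 vertices, giving width 2; this decomposition certifies tw(G) ≤ 2. Since 4–2–6–1–5–3–4 is a cycle in G, G is not acyclic. Forests are exactly the graphs of treewidth ≤ 1, so tw(G) ≥ 2. Hence tw(G) = 2 exactly.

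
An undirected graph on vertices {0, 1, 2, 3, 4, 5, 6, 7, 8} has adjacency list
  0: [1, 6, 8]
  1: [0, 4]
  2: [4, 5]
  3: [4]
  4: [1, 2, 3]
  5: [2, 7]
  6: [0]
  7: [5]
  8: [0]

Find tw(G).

1

A width-1 tree decomposition is:
Bags: B1 = {1, 4}  B2 = {2, 4}  B3 = {0, 1}  B4 = {2, 5}  B5 = {0, 8}  B6 = {3, 4}  B7 = {5, 7}  B8 = {0, 6}
Tree: B1–B2, B1–B3, B2–B4, B3–B5, B1–B6, B4–B7, B5–B8
The largest bag has 2 vertices, giving width 1; this decomposition certifies tw(G) ≤ 1. G has an edge, so its treewidth is at least 1. Hence tw(G) = 1 exactly.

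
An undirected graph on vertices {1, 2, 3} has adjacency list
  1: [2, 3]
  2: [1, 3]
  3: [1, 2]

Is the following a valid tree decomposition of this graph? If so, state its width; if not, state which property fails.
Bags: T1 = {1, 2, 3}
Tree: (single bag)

Every vertex of G appears in some bag (union = {1, 2, 3}); every edge is covered by a bag; and for each vertex v the set of bags containing v is connected in the bag tree. The decomposition is therefore valid. The largest bag has 3 vertices, so the width is 2.

Yes; width 2.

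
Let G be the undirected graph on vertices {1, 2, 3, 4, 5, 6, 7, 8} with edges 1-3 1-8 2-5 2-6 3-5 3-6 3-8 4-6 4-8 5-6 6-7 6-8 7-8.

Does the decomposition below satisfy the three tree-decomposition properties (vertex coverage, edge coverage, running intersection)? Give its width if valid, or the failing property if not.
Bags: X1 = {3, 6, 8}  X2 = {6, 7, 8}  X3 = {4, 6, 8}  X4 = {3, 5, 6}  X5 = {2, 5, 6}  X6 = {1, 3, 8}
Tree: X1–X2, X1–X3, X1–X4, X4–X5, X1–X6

Checking the three conditions: (i) the bags cover all of {1, 2, 3, 4, 5, 6, 7, 8}; (ii) for each edge, some bag contains both endpoints; (iii) the bags containing any fixed vertex form a subtree. All hold, so the decomposition is valid with width 3 − 1 = 2.

Yes; width 2.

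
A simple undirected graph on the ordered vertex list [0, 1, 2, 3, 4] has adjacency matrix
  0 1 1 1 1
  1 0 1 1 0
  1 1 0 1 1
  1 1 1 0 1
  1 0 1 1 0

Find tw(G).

3

A width-3 tree decomposition is:
Bags: B1 = {0, 1, 2, 3}  B2 = {0, 2, 3, 4}
Tree: B1–B2
The largest bag has 4 vertices, giving width 3; this decomposition certifies tw(G) ≤ 3. For the lower bound, the 4 vertices {0, 1, 2, 3} are pairwise adjacent, and any tree decomposition puts a clique entirely inside one bag — forcing width ≥ 3. Therefore the treewidth is 3.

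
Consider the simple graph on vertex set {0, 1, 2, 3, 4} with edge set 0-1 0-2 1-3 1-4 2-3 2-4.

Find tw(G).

2

A width-2 tree decomposition is:
Bags: B1 = {0, 1, 2}  B2 = {1, 2, 3}  B3 = {1, 2, 4}
Tree: B1–B2, B2–B3
The largest bag has 3 vertices, giving width 2; this decomposition certifies tw(G) ≤ 2. For the lower bound, G contains the cycle 0–1–3–2–0, so G is not a forest; only forests have treewidth ≤ 1, hence tw(G) ≥ 2. Hence tw(G) = 2 exactly.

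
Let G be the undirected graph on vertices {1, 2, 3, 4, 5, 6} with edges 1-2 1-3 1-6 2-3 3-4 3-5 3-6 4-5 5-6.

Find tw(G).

A width-2 tree decomposition is:
Bags: B1 = {3, 5, 6}  B2 = {3, 4, 5}  B3 = {1, 3, 6}  B4 = {1, 2, 3}
Tree: B1–B2, B1–B3, B3–B4
Each bag holds 3 vertices, so the decomposition has width 2, which upper-bounds the treewidth. Conversely, {1, 2, 3} is a clique of size 3, and the vertices of any clique must share a bag in every tree decomposition; so some bag has ≥ 3 vertices and tw(G) ≥ 2. Combining the bounds, tw(G) = 2.

2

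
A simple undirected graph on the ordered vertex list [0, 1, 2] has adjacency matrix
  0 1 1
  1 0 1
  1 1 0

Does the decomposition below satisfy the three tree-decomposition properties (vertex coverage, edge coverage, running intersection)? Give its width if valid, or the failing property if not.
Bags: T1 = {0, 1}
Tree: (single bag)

A tree decomposition must satisfy three properties: every vertex lies in some bag; for every edge, both endpoints lie together in some bag; and for every vertex, the bags containing it form a connected subtree. Here vertex 2 appears in no bag, so the decomposition is invalid.

No — vertex 2 appears in no bag.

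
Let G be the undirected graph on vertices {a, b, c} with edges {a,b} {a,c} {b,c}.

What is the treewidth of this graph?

A width-2 tree decomposition is:
Bags: B1 = {a, b, c}
Tree: (single bag)
With just one bag of size 3, the width is 3 − 1 = 2, so tw(G) ≤ 2. For the lower bound, the 3 vertices {a, b, c} are pairwise adjacent, and any tree decomposition puts a clique entirely inside one bag — forcing width ≥ 2. Combining the bounds, tw(G) = 2.

2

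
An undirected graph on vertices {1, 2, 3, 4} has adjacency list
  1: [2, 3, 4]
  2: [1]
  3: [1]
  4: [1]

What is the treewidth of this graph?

1

A width-1 tree decomposition is:
Bags: B1 = {1, 2}  B2 = {1, 4}  B3 = {1, 3}
Tree: B1–B2, B1–B3
Every bag has size at most 2, so the width is 2 − 1 = 1 and tw(G) ≤ 1. Any graph with an edge has treewidth ≥ 1, and G has the edge 1–2. Combining the bounds, tw(G) = 1.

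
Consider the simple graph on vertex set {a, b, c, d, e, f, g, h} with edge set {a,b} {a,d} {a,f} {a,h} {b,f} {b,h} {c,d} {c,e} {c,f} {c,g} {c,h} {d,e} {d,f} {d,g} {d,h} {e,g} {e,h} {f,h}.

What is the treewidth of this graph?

A width-3 tree decomposition is:
Bags: B1 = {c, d, f, h}  B2 = {a, d, f, h}  B3 = {a, b, f, h}  B4 = {c, d, e, h}  B5 = {c, d, e, g}
Tree: B1–B2, B2–B3, B1–B4, B4–B5
The largest bag has 4 vertices, giving width 3; this decomposition certifies tw(G) ≤ 3. On the other hand G contains the 4-clique {c, d, e, g}. A clique must lie in a single bag of any decomposition, so no decomposition can have width below 3. Hence tw(G) = 3 exactly.

3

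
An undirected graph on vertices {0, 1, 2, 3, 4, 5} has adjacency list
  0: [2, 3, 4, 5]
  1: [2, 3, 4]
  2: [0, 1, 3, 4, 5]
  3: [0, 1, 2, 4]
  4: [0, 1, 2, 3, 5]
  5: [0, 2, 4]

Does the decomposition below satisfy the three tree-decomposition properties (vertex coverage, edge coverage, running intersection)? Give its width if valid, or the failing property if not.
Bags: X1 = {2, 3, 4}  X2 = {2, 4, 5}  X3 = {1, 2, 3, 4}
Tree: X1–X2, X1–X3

A tree decomposition must satisfy three properties: every vertex lies in some bag; for every edge, both endpoints lie together in some bag; and for every vertex, the bags containing it form a connected subtree. Here vertex 0 appears in no bag, so the decomposition is invalid.

No — vertex 0 appears in no bag.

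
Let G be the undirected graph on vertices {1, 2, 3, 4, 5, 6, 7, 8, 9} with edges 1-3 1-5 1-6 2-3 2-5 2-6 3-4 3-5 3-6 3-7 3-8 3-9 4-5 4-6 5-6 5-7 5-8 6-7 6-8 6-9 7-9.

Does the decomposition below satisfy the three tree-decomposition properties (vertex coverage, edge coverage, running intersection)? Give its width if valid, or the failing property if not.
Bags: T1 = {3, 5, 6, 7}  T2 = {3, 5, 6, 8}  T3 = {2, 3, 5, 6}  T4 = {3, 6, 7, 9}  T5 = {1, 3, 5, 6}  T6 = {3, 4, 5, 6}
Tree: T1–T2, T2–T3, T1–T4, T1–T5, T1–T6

Yes; width 3.

Checking the three conditions: (i) the bags cover all of {1, 2, 3, 4, 5, 6, 7, 8, 9}; (ii) for each edge, some bag contains both endpoints; (iii) the bags containing any fixed vertex form a subtree. All hold, so the decomposition is valid with width 4 − 1 = 3.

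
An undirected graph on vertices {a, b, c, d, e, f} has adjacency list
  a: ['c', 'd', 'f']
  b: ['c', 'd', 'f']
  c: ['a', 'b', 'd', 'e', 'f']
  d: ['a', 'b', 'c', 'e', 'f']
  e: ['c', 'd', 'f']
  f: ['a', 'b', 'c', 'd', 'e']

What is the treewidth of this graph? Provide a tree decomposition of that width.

Treewidth 3.
Bags: B1 = {a, c, d, f}  B2 = {b, c, d, f}  B3 = {c, d, e, f}
Tree: B1–B2, B1–B3

The largest bag has 4 vertices, giving width 3; this decomposition certifies tw(G) ≤ 3. On the other hand G contains the 4-clique {c, d, e, f}. A clique must lie in a single bag of any decomposition, so no decomposition can have width below 3. Hence tw(G) = 3 exactly.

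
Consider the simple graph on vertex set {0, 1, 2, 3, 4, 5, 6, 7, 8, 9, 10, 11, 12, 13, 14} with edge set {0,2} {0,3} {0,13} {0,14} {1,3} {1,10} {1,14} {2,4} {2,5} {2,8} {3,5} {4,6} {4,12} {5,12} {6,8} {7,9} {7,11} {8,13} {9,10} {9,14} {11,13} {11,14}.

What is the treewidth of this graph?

A width-3 tree decomposition is:
Bags: B1 = {7, 9, 10, 11}  B2 = {9, 10, 11, 14}  B3 = {1, 10, 11, 14}  B4 = {1, 11, 13, 14}  B5 = {0, 1, 13, 14}  B6 = {0, 1, 3, 13}  B7 = {0, 3, 8, 13}  B8 = {0, 2, 3, 8}  B9 = {2, 3, 5, 8}  B10 = {2, 5, 6, 8}  B11 = {2, 4, 5, 6}  B12 = {4, 5, 6, 12}
Tree: B1–B2, B2–B3, B3–B4, B4–B5, B5–B6, B6–B7, B7–B8, B8–B9, B9–B10, B10–B11, B11–B12
Each bag holds 4 vertices, so the decomposition has width 3, which upper-bounds the treewidth. For the lower bound: the 4 vertex sets {7,9,10}, {11}, {14}, {0,1,3,13} are disjoint, each induces a connected subgraph, and every pair is joined by at least one edge of G. Contracting each set to a single vertex therefore yields K_{4} as a minor, and since treewidth is minor-monotone, tw(G) ≥ tw(K_{4}) = 3. The upper and lower bounds meet at 3, so that is the treewidth.

3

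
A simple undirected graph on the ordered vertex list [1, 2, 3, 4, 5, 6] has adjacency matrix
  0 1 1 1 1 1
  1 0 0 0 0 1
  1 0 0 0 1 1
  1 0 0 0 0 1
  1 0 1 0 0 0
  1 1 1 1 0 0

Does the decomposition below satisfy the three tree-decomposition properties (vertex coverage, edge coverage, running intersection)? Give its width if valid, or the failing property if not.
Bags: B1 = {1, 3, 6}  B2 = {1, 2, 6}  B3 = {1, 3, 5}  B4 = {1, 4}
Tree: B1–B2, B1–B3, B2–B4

A tree decomposition must satisfy three properties: every vertex lies in some bag; for every edge, both endpoints lie together in some bag; and for every vertex, the bags containing it form a connected subtree. Here edge (6,4) lies in no bag, so the decomposition is invalid.

No — edge (6,4) lies in no bag.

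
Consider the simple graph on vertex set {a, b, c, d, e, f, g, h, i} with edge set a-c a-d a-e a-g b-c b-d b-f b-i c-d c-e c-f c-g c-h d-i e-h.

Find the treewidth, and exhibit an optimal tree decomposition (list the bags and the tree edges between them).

Every bag has size at most 3, so the width is 3 − 1 = 2 and tw(G) ≤ 2. For the lower bound, the 3 vertices {a, c, d} are pairwise adjacent, and any tree decomposition puts a clique entirely inside one bag — forcing width ≥ 2. The upper and lower bounds meet at 2, so that is the treewidth.

Treewidth 2.
Bags: B1 = {a, c, d}  B2 = {a, c, e}  B3 = {b, c, d}  B4 = {a, c, g}  B5 = {b, d, i}  B6 = {b, c, f}  B7 = {c, e, h}
Tree: B1–B2, B1–B3, B2–B4, B3–B5, B3–B6, B2–B7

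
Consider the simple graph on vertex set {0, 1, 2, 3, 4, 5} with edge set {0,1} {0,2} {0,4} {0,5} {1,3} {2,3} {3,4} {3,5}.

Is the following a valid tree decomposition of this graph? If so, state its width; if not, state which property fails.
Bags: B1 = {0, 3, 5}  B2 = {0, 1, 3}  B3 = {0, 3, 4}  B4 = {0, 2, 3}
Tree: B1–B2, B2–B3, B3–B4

Every vertex of G appears in some bag (union = {0, 1, 2, 3, 4, 5}); every edge is covered by a bag; and for each vertex v the set of bags containing v is connected in the bag tree. The decomposition is therefore valid. The largest bag has 3 vertices, so the width is 2.

Yes; width 2.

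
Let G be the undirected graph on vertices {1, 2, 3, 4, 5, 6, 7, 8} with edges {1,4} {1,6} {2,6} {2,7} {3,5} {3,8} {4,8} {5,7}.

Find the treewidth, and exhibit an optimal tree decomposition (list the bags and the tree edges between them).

The largest bag has 3 vertices, giving width 2; this decomposition certifies tw(G) ≤ 2. Since 5–7–2–6–1–4–8–3–5 is a cycle in G, G is not acyclic. Forests are exactly the graphs of treewidth ≤ 1, so tw(G) ≥ 2. Hence tw(G) = 2 exactly.

Treewidth 2.
One optimal decomposition is:
Bags: B1 = {2, 5, 7}  B2 = {2, 5, 6}  B3 = {1, 5, 6}  B4 = {1, 4, 5}  B5 = {4, 5, 8}  B6 = {3, 5, 8}
Tree: B1–B2, B2–B3, B3–B4, B4–B5, B5–B6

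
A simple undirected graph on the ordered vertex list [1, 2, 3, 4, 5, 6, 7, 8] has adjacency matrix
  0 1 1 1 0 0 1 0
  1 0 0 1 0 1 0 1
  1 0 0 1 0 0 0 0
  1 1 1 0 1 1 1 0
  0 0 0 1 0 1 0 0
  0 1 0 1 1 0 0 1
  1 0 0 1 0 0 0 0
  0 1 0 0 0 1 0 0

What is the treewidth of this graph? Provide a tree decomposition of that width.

Each bag holds 3 vertices, so the decomposition has width 2, which upper-bounds the treewidth. Conversely, {2, 6, 8} is a clique of size 3, and the vertices of any clique must share a bag in every tree decomposition; so some bag has ≥ 3 vertices and tw(G) ≥ 2. The upper and lower bounds meet at 2, so that is the treewidth.

Treewidth 2.
One optimal decomposition is:
Bags: B1 = {2, 4, 6}  B2 = {2, 6, 8}  B3 = {1, 2, 4}  B4 = {1, 4, 7}  B5 = {1, 3, 4}  B6 = {4, 5, 6}
Tree: B1–B2, B1–B3, B3–B4, B4–B5, B1–B6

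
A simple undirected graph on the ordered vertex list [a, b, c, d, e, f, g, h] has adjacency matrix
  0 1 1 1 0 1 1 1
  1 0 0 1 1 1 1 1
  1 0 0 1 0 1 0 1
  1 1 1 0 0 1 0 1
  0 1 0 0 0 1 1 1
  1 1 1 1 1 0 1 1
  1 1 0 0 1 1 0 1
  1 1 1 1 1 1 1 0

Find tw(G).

A width-4 tree decomposition is:
Bags: B1 = {b, e, f, g, h}  B2 = {a, b, f, g, h}  B3 = {a, b, d, f, h}  B4 = {a, c, d, f, h}
Tree: B1–B2, B2–B3, B3–B4
Every bag has size at most 5, so the width is 5 − 1 = 4 and tw(G) ≤ 4. On the other hand G contains the 5-clique {a, c, d, f, h}. A clique must lie in a single bag of any decomposition, so no decomposition can have width below 4. Combining the bounds, tw(G) = 4.

4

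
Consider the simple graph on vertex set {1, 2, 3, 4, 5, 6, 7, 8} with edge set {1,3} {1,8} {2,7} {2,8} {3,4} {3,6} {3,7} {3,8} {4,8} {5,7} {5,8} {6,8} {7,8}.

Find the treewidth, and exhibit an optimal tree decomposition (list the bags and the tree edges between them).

Every bag has size at most 3, so the width is 3 − 1 = 2 and tw(G) ≤ 2. Conversely, {2, 7, 8} is a clique of size 3, and the vertices of any clique must share a bag in every tree decomposition; so some bag has ≥ 3 vertices and tw(G) ≥ 2. The upper and lower bounds meet at 2, so that is the treewidth.

Treewidth 2.
One optimal decomposition is:
Bags: B1 = {3, 7, 8}  B2 = {3, 4, 8}  B3 = {1, 3, 8}  B4 = {5, 7, 8}  B5 = {3, 6, 8}  B6 = {2, 7, 8}
Tree: B1–B2, B1–B3, B1–B4, B1–B5, B1–B6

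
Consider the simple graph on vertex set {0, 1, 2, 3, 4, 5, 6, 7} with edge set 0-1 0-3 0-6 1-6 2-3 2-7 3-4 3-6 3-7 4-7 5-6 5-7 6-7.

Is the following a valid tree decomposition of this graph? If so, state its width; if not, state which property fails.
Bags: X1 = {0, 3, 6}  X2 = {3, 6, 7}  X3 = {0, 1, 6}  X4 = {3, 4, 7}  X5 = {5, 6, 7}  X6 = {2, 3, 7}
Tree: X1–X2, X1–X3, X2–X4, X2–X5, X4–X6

Yes; width 2.

Every vertex of G appears in some bag (union = {0, 1, 2, 3, 4, 5, 6, 7}); every edge is covered by a bag; and for each vertex v the set of bags containing v is connected in the bag tree. The decomposition is therefore valid. The largest bag has 3 vertices, so the width is 2.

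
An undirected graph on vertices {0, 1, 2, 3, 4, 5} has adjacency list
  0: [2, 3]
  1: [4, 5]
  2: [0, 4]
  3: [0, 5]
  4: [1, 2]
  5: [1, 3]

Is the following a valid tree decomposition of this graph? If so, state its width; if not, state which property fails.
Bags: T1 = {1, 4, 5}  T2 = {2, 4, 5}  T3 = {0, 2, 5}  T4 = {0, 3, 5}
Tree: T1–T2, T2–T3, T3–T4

Checking the three conditions: (i) the bags cover all of {0, 1, 2, 3, 4, 5}; (ii) for each edge, some bag contains both endpoints; (iii) the bags containing any fixed vertex form a subtree. All hold, so the decomposition is valid with width 3 − 1 = 2.

Yes; width 2.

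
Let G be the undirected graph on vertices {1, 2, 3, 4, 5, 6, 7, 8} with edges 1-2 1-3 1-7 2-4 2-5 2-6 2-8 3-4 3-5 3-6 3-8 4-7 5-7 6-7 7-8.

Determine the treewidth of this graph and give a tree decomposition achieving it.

The largest bag has 4 vertices, giving width 3; this decomposition certifies tw(G) ≤ 3. For the lower bound: the 4 vertex sets {4,7}, {2,6}, {3}, {8} are disjoint, each induces a connected subgraph, and every pair is joined by at least one edge of G. Contracting each set to a single vertex therefore yields K_{4} as a minor, and since treewidth is minor-monotone, tw(G) ≥ tw(K_{4}) = 3. Therefore the treewidth is 3.

Treewidth 3.
One such decomposition:
Bags: B1 = {2, 3, 4, 7}  B2 = {2, 3, 6, 7}  B3 = {2, 3, 7, 8}  B4 = {1, 2, 3, 7}  B5 = {2, 3, 5, 7}
Tree: B1–B2, B2–B3, B3–B4, B4–B5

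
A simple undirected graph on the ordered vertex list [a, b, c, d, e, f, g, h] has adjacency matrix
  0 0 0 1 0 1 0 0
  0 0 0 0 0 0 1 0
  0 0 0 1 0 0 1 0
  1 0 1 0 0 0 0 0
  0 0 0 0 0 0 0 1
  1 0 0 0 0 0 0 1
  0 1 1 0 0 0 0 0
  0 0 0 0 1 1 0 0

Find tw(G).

A width-1 tree decomposition is:
Bags: B1 = {e, h}  B2 = {f, h}  B3 = {a, f}  B4 = {a, d}  B5 = {c, d}  B6 = {c, g}  B7 = {b, g}
Tree: B1–B2, B2–B3, B3–B4, B4–B5, B5–B6, B6–B7
The largest bag has 2 vertices, giving width 1; this decomposition certifies tw(G) ≤ 1. G has an edge, so its treewidth is at least 1. Therefore the treewidth is 1.

1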